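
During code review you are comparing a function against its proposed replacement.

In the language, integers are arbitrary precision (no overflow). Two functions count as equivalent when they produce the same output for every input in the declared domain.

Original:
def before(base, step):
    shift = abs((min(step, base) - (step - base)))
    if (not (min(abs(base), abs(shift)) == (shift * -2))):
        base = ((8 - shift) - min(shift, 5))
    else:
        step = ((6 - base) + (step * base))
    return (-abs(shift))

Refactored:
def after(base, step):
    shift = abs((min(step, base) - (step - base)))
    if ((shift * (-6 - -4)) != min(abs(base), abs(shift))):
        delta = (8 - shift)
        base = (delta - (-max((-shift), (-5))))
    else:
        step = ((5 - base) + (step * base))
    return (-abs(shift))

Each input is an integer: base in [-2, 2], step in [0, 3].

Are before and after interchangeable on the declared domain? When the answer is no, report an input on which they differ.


The one real change (`6` became `5`) has no effect anywhere in the declared ranges.
One worked example (base=-2, step=1) — before: shift := 5 | (not (min(abs(base), abs(shift)) == (shift * -2))): true | base := -2 | result -5; after: shift := 5 | ((shift * (-6 - -4)) != min(abs(base), abs(shift))): true | delta := 3 | base := -2 | result -5; agreement on -5.
Every one of the 20 inputs gives matching results.
verdict: equivalent


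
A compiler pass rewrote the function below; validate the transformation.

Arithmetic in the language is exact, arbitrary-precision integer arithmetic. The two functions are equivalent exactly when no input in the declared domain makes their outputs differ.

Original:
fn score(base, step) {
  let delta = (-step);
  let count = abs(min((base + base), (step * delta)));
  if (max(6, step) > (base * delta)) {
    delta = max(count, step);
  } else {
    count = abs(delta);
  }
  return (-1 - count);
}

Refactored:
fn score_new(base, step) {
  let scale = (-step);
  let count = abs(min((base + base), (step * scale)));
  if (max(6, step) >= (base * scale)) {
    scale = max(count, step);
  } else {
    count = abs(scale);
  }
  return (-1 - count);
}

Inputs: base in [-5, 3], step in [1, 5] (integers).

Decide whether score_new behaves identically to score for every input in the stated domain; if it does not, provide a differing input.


Consider the input base=-3, step=2.
score: delta := -2 | count := 6 | (max(6, step) > (base * delta)): false | count := 2 | result -3
score_new: scale := -2 | count := 6 | (max(6, step) >= (base * scale)): true | scale := 6 | result -7
-3 != -7, so the rewrite changes behavior.
verdict: not equivalent; witness: base=-3, step=2


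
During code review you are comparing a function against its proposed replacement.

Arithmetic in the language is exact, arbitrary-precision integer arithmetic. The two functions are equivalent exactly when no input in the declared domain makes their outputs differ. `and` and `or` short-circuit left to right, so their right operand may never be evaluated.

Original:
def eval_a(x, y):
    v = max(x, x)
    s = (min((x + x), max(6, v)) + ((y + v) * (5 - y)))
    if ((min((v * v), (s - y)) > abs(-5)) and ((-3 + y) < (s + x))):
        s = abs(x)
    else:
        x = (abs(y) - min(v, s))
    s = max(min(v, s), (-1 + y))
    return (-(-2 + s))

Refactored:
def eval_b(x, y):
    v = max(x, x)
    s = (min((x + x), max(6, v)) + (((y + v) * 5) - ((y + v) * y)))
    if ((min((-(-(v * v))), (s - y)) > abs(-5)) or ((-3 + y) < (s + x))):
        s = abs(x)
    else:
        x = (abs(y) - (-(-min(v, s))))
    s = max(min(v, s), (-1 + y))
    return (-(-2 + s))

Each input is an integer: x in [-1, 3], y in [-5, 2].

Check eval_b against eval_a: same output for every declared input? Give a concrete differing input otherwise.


Run the pair on x=1, y=-2.
eval_a: v := 1 | s := -5 | ((min((v * v), (s - y)) > abs(-5)) and ((-3 + y) < (s + x))): false | x := 7 | s := -3 | result 5
eval_b: v := 1 | s := -5 | ((min((-(-(v * v))), (s - y)) > abs(-5)) or ((-3 + y) < (s + x))): true | s := 1 | s := 1 | result 1
5 != 1, so the rewrite changes behavior.
verdict: not equivalent; witness: x=1, y=-2


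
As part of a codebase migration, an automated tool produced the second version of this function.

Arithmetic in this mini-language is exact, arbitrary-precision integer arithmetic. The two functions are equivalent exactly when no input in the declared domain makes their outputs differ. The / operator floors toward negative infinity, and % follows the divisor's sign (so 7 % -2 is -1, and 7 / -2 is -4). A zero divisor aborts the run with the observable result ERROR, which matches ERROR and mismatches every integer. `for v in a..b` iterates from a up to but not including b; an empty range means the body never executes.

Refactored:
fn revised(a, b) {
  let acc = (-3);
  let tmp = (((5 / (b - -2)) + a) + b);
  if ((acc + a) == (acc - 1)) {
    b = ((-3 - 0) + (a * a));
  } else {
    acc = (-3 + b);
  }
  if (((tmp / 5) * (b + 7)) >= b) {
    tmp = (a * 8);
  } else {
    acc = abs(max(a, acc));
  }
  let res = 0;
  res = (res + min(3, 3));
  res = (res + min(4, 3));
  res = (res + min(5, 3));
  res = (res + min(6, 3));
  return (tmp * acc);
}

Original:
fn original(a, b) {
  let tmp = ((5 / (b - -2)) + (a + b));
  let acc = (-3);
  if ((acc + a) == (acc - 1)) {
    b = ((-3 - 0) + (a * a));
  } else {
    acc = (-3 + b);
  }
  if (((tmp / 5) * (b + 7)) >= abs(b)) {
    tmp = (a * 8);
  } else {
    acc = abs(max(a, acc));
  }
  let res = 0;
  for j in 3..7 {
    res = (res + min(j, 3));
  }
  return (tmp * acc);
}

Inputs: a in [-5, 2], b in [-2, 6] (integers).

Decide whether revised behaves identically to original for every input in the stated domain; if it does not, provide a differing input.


There is a counterexample at a=-4, b=-1: 0 on one side, 128 on the other.
original: tmp becomes 0; next acc becomes -3; next ((acc + a) == (acc - 1)) evaluates to false; next acc becomes -4; next (((tmp / 5) * (b + 7)) >= abs(b)) evaluates to false; next acc becomes 4; next res becomes 0; next at j=3:; next res becomes 3; next at j=4:; next res becomes 6; next at j=5:; next res becomes 9; next at j=6:; next res becomes 12; next final value 0
revised: acc becomes -3; next tmp becomes 0; next ((acc + a) == (acc - 1)) evaluates to false; next acc becomes -4; next (((tmp / 5) * (b + 7)) >= b) evaluates to true; next tmp becomes -32; next res becomes 0; next res becomes 3; next res becomes 6; next res becomes 9; next res becomes 12; next final value 128
verdict: not equivalent; witness: a=-4, b=-1


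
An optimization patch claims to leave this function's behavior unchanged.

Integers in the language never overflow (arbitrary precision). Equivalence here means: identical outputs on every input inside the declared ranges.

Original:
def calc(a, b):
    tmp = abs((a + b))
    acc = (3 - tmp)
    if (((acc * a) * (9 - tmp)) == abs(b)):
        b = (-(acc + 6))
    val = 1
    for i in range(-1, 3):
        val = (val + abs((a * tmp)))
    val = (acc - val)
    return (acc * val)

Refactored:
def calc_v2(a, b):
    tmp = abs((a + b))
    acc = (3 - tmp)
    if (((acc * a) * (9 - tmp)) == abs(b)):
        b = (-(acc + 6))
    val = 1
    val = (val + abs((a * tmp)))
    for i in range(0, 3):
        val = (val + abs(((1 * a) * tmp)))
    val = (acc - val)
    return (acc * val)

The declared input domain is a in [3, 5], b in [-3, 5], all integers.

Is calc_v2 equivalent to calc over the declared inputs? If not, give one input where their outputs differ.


This is a faithful refactor — loop structure differs; min/max/abs usage differs; statement counts differ; arithmetic usage differs; constant usage differs, but the computed results match everywhere.
Spot check at a=3, b=4 — calc: tmp := 7 | acc := -4 | (((acc * a) * (9 - tmp)) == abs(b)): false | val := 1 | iter i=-1: | val := 22 | iter i=0: | val := 43 | iter i=1: | val := 64 | iter i=2: | val := 85 | val := -89 | result 356. calc_v2: tmp := 7 | acc := -4 | (((acc * a) * (9 - tmp)) == abs(b)): false | val := 1 | val := 22 | iter i=0: | val := 43 | iter i=1: | val := 64 | iter i=2: | val := 85 | val := -89 | result 356. Both give 356.
Across all 27 domain points the two functions coincide.
verdict: equivalent


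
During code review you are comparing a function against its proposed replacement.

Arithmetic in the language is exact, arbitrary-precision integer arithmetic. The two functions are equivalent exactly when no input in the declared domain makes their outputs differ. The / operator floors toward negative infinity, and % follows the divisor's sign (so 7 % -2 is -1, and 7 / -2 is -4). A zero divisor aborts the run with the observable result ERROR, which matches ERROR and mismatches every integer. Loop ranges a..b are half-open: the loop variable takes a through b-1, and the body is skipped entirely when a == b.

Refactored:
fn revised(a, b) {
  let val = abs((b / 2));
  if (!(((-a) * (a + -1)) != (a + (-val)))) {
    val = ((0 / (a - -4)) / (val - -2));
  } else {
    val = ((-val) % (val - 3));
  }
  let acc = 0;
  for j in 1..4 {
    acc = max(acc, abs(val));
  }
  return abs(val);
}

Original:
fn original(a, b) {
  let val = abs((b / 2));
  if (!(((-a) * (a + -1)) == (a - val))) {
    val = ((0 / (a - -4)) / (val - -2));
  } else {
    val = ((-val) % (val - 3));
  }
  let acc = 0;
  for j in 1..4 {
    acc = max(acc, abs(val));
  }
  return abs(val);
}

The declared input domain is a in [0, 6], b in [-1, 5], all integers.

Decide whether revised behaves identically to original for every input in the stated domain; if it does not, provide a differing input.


There is a counterexample at a=0, b=-1: 0 on one side, 1 on the other.
original: val becomes 1; next (!(((-a) * (a + -1)) == (a - val))) evaluates to true; next val becomes 0; next acc becomes 0; next at j=1:; next acc becomes 0; next at j=2:; next acc becomes 0; next at j=3:; next acc becomes 0; next final value 0
revised: val becomes 1; next (!(((-a) * (a + -1)) != (a + (-val)))) evaluates to false; next val becomes -1; next acc becomes 0; next at j=1:; next acc becomes 1; next at j=2:; next acc becomes 1; next at j=3:; next acc becomes 1; next final value 1
verdict: not equivalent; witness: a=0, b=-1


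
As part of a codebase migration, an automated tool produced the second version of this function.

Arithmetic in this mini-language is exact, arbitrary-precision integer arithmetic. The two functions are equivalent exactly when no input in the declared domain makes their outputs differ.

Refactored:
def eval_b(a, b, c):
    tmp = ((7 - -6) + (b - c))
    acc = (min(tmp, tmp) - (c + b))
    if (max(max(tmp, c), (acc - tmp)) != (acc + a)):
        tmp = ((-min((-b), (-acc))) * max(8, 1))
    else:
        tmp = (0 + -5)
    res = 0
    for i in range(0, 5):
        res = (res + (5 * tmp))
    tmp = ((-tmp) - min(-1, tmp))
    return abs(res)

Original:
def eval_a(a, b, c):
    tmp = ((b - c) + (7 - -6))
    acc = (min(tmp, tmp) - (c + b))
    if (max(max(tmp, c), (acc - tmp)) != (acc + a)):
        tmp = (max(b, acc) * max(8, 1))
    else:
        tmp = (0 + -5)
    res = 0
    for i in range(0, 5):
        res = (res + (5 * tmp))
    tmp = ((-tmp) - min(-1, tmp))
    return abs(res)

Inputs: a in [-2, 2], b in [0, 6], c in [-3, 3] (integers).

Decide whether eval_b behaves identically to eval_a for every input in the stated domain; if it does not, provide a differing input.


Changes here: min/max/abs usage differs; the full 245-point sweep finds no disagreement.
verdict: equivalent


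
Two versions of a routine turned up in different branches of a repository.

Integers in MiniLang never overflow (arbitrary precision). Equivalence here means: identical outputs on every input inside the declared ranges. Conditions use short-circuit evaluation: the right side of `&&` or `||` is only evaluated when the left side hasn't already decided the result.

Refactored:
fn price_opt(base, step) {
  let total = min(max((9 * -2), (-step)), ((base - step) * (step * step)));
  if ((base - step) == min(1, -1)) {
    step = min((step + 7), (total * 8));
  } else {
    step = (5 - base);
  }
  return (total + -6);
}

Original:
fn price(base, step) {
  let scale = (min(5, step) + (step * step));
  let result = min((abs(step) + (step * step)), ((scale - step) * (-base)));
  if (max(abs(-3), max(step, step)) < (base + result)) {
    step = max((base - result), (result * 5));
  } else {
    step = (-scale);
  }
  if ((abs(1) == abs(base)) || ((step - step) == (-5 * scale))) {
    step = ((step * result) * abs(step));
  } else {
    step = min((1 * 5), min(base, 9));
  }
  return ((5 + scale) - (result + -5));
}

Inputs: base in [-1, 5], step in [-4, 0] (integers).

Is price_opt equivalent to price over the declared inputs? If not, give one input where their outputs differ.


On input base=-1, step=-4, price returns 6 while price_opt returns -2.
verdict: not equivalent; witness: base=-1, step=-4


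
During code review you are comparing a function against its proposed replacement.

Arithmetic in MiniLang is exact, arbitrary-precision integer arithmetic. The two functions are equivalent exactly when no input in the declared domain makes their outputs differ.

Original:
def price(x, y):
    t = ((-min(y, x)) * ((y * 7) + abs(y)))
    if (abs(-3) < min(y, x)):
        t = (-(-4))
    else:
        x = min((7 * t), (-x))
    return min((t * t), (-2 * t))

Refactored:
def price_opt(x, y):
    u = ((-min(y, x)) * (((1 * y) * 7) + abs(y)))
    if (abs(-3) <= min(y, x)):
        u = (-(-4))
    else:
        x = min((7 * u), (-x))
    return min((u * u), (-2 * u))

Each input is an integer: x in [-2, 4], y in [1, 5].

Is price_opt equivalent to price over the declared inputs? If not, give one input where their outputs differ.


x=3, y=3 yields 144 from price but -8 from price_opt.
verdict: not equivalent; witness: x=3, y=3


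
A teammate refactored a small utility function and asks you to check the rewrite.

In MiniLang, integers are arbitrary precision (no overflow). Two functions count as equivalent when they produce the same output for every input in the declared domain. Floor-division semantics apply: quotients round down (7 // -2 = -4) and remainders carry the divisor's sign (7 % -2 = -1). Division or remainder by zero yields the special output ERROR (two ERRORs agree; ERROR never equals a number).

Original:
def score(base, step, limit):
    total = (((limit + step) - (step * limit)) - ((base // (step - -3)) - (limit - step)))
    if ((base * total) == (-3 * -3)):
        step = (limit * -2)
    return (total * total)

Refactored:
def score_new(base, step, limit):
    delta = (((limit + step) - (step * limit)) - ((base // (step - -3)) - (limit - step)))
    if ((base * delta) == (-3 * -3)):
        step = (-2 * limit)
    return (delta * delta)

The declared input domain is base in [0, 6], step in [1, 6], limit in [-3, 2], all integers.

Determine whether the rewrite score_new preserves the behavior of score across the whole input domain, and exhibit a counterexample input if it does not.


Behavior is preserved: although local variable names differ, the outputs never diverge.
Spot check at base=1, step=1, limit=-3 — score: total becomes -3; next ((base * total) == (-3 * -3)) evaluates to false; next final value 9. score_new: delta becomes -3; next ((base * delta) == (-3 * -3)) evaluates to false; next final value 9. Both give 9.
Every one of the 252 inputs gives matching results.
verdict: equivalent


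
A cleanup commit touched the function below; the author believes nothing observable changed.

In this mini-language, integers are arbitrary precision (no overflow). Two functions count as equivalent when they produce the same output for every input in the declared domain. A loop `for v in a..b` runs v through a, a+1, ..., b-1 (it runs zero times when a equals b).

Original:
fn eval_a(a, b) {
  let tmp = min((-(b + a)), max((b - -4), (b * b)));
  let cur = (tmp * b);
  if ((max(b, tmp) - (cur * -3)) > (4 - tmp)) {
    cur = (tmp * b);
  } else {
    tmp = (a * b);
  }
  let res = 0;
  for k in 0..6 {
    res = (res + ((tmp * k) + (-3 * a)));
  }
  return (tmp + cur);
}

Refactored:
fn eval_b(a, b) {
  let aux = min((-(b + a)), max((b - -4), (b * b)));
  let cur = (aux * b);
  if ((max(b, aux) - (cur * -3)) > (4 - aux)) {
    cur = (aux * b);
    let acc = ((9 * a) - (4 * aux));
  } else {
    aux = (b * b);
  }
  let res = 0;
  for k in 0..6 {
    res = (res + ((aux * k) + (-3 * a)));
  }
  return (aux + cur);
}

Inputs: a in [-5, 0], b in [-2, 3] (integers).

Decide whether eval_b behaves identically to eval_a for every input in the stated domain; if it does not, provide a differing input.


Evaluate both at a=-5, b=-2.
eval_a: tmp=4, then cur=-8, then ((max(b, tmp) - (cur * -3)) > (4 - tmp)) is false, then tmp=10, then res=0, then (k=0), then res=15, then (k=1), then res=40, then (k=2), then res=75, then (k=3), then res=120, then (k=4), then res=175, then (k=5), then res=240, then returns 2
eval_b: aux=4, then cur=-8, then ((max(b, aux) - (cur * -3)) > (4 - aux)) is false, then aux=4, then res=0, then (k=0), then res=15, then (k=1), then res=34, then (k=2), then res=57, then (k=3), then res=84, then (k=4), then res=115, then (k=5), then res=150, then returns -4
2 vs -4 — the two versions disagree here.
verdict: not equivalent; witness: a=-5, b=-2


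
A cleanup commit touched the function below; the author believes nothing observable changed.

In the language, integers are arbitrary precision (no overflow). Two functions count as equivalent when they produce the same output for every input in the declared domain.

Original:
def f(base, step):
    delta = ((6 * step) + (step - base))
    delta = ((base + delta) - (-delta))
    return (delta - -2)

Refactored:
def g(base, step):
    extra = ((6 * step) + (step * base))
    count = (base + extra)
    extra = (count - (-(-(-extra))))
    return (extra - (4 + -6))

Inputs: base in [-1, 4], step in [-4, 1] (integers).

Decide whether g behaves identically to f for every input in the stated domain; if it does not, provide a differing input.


Take base=-1, step=-4.
f: delta = -27; delta = -55; return -53
g: extra = -20; count = -21; extra = -41; return -39
-53 != -39, so the rewrite changes behavior.
verdict: not equivalent; witness: base=-1, step=-4


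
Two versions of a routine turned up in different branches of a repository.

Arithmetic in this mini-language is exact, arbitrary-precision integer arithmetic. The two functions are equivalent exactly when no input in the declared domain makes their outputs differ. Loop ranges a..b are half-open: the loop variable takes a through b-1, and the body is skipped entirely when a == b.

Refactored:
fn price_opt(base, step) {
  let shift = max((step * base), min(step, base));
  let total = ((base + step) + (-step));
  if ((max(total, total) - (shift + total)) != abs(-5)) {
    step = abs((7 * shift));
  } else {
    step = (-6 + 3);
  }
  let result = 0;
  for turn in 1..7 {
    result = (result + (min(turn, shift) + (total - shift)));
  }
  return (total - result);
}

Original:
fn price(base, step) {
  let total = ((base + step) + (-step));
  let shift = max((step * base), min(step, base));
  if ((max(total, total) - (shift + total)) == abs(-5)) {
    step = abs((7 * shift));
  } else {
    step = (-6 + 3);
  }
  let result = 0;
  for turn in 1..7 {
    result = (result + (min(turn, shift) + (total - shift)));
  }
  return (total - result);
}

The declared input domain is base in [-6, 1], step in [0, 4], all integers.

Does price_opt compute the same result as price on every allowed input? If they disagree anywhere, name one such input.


The suspicious edit (`((max(total, total) - (shift + total)) == abs(-5))` became `((max(total, total) - (shift + total)) != abs(-5))`) never changes the result for any input inside the declared domain.
Tracing base=-4, step=2: price: total becomes -4; next shift becomes -4; next ((max(total, total) - (shift + total)) == abs(-5)) evaluates to false; next step becomes -3; next result becomes 0; next at turn=1:; next result becomes -4; next at turn=2:; next result becomes -8; next at turn=3:; next result becomes -12; next at turn=4:; next result becomes -16; next at turn=5:; next result becomes -20; next at turn=6:; next result becomes -24; next final value 20 | price_opt: shift becomes -4; next total becomes -4; next ((max(total, total) - (shift + total)) != abs(-5)) evaluates to true; next step becomes 28; next result becomes 0; next at turn=1:; next result becomes -4; next at turn=2:; next result becomes -8; next at turn=3:; next result becomes -12; next at turn=4:; next result becomes -16; next at turn=5:; next result becomes -20; next at turn=6:; next result becomes -24; next final value 20 — matching result 20.
Every one of the 40 inputs gives matching results.
verdict: equivalent


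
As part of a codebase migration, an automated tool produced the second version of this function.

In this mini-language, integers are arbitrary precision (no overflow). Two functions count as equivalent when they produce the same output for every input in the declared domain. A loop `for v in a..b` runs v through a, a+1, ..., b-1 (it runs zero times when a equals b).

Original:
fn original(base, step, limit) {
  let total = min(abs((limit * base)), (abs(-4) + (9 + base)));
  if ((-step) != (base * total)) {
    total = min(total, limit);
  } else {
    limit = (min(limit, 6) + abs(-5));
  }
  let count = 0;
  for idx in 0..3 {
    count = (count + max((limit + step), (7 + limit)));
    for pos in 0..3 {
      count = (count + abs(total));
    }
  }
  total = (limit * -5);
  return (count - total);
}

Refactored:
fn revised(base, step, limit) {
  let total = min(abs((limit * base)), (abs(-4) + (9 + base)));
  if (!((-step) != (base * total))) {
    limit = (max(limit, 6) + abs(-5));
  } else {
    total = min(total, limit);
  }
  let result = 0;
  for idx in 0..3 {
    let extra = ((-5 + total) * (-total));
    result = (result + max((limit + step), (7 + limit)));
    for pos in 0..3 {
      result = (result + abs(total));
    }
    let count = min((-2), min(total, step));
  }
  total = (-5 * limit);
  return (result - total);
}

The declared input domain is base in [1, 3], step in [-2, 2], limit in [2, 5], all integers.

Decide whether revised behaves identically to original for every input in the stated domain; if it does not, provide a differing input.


There is a counterexample at base=1, step=-2, limit=2: 95 on one side, 127 on the other.
original: total := 2 | ((-step) != (base * total)): false | limit := 7 | count := 0 | iter idx=0: | count := 14 | iter pos=0: | count := 16 | iter pos=1: | count := 18 | iter pos=2: | count := 20 | iter idx=1: | count := 34 | iter pos=0: | count := 36 | iter pos=1: | count := 38 | iter pos=2: | count := 40 | iter idx=2: | count := 54 | iter pos=0: | count := 56 | iter pos=1: | count := 58 | iter pos=2: | count := 60 | total := -35 | result 95
revised: total := 2 | (!((-step) != (base * total))): true | limit := 11 | result := 0 | iter idx=0: | extra := 6 | result := 18 | iter pos=0: | result := 20 | iter pos=1: | result := 22 | iter pos=2: | result := 24 | count := -2 | iter idx=1: | extra := 6 | result := 42 | iter pos=0: | result := 44 | iter pos=1: | result := 46 | iter pos=2: | result := 48 | count := -2 | iter idx=2: | extra := 6 | result := 66 | iter pos=0: | result := 68 | iter pos=1: | result := 70 | iter pos=2: | result := 72 | count := -2 | total := -55 | result 127
verdict: not equivalent; witness: base=1, step=-2, limit=2


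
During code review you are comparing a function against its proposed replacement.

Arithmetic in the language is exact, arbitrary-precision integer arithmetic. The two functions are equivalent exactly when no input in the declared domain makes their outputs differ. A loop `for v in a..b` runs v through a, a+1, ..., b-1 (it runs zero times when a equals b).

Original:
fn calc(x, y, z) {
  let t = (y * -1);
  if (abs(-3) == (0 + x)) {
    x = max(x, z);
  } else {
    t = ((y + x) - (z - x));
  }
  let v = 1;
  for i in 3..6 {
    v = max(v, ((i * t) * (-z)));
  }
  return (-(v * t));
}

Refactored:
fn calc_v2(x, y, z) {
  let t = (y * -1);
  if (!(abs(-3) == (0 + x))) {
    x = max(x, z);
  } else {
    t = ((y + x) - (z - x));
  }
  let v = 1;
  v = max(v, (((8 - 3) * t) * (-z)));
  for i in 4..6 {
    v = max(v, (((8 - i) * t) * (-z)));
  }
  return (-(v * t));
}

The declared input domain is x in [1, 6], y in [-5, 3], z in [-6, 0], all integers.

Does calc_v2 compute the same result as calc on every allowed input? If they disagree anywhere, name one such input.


There is a counterexample at x=1, y=-5, z=-6: -270 on one side, -750 on the other.
calc: t := 5 | (abs(-3) == (0 + x)): false | t := 3 | v := 1 | iter i=3: | v := 54 | iter i=4: | v := 72 | iter i=5: | v := 90 | result -270
calc_v2: t := 5 | (!(abs(-3) == (0 + x))): true | x := 1 | v := 1 | v := 150 | iter i=4: | v := 150 | iter i=5: | v := 150 | result -750
verdict: not equivalent; witness: x=1, y=-5, z=-6


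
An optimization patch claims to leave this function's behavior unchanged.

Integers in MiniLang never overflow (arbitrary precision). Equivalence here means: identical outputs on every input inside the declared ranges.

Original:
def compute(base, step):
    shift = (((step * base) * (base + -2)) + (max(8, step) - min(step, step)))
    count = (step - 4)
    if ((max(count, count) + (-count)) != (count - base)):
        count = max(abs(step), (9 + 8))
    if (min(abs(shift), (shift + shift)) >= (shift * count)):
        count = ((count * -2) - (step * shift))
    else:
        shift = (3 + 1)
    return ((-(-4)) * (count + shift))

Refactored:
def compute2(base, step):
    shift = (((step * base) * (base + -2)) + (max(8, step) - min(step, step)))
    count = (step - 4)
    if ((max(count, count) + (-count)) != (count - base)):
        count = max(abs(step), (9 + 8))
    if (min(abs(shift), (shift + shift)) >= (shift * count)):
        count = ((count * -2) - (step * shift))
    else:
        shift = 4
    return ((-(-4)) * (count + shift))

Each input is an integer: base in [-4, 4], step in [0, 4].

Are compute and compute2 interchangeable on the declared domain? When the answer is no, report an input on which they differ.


Although arithmetic usage differs; and constant usage differs, 45/45 inputs agree.
verdict: equivalent


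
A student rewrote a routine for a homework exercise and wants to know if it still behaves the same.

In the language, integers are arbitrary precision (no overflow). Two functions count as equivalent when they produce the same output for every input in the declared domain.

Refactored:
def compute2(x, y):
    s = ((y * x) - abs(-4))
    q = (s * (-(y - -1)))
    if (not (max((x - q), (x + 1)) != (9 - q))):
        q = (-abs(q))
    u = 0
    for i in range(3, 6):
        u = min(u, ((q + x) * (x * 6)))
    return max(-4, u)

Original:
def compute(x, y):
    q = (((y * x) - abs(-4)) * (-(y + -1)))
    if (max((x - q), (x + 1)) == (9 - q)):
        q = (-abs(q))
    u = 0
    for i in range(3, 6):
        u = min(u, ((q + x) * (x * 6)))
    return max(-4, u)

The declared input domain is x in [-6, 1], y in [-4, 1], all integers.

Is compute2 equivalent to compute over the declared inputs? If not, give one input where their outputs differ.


There is a counterexample at x=-6, y=1: 0 on one side, -4 on the other.
compute: q = 0; (max((x - q), (x + 1)) == (9 - q)) -> false; u = 0; [i=3]; u = 0; [i=4]; u = 0; [i=5]; u = 0; return 0
compute2: s = -10; q = 20; (not (max((x - q), (x + 1)) != (9 - q))) -> false; u = 0; [i=3]; u = -504; [i=4]; u = -504; [i=5]; u = -504; return -4
verdict: not equivalent; witness: x=-6, y=1


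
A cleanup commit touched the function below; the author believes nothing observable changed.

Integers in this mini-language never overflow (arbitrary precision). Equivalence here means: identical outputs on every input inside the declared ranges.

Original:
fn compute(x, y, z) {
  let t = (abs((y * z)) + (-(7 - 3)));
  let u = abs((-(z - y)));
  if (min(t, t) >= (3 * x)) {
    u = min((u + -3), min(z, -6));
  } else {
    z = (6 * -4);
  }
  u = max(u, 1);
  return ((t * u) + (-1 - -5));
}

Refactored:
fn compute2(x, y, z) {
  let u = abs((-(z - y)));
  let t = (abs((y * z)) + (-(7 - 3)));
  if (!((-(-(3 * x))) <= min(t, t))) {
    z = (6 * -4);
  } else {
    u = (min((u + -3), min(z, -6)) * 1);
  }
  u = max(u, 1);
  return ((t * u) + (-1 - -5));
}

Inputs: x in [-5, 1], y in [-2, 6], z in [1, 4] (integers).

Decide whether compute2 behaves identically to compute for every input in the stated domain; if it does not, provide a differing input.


Equivalent — the differences include arithmetic usage differs, constant usage differs, boolean connective usage differs, comparison usage differs, yet no declared input distinguishes the two.
As a probe, take x=-3, y=-1, z=4: compute runs t := 0 | u := 5 | (min(t, t) >= (3 * x)): true | u := -6 | u := 1 | result 4; compute2 runs u := 5 | t := 0 | (!((-(-(3 * x))) <= min(t, t))): false | u := -6 | u := 1 | result 4; both end at 4.
Across all 252 domain points the two functions coincide.
verdict: equivalent


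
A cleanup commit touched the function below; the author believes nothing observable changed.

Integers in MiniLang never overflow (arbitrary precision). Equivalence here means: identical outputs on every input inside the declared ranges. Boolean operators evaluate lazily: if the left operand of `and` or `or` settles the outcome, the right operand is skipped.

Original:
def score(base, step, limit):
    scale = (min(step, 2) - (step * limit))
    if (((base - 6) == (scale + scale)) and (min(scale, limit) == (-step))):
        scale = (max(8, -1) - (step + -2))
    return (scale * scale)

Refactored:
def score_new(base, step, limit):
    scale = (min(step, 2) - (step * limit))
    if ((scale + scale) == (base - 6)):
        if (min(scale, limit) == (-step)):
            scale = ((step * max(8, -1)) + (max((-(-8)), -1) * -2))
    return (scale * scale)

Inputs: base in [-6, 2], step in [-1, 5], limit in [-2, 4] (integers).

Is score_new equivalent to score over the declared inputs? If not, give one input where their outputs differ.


Input base=2, step=2, limit=2: 64 from score versus 0 from score_new.
verdict: not equivalent; witness: base=2, step=2, limit=2


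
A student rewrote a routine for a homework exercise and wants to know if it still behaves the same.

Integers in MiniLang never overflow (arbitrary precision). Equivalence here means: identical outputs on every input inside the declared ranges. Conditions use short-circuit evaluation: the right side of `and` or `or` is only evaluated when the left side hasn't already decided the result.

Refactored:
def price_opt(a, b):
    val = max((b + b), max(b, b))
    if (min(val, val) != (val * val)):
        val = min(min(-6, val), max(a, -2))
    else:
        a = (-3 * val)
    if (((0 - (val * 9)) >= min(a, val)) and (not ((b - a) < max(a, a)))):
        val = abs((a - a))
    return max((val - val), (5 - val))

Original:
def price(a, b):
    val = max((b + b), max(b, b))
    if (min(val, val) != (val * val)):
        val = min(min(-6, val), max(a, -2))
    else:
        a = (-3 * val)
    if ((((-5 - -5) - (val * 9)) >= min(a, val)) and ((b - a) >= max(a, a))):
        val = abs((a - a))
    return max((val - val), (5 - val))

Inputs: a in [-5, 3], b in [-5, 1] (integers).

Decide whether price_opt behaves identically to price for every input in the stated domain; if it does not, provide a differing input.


Behavior is preserved: although arithmetic usage differs; also boolean connective usage differs; also comparison usage differs; also constant usage differs, the outputs never diverge.
One worked example (a=-5, b=-3) — price: val=-3, then (min(val, val) != (val * val)) is true, then val=-6, then ((((-5 - -5) - (val * 9)) >= min(a, val)) and ((b - a) >= max(a, a))) is true, then val=0, then returns 5; price_opt: val=-3, then (min(val, val) != (val * val)) is true, then val=-6, then (((0 - (val * 9)) >= min(a, val)) and (not ((b - a) < max(a, a)))) is true, then val=0, then returns 5; agreement on 5.
An exhaustive pass over the 63 declared inputs shows identical outputs.
verdict: equivalent


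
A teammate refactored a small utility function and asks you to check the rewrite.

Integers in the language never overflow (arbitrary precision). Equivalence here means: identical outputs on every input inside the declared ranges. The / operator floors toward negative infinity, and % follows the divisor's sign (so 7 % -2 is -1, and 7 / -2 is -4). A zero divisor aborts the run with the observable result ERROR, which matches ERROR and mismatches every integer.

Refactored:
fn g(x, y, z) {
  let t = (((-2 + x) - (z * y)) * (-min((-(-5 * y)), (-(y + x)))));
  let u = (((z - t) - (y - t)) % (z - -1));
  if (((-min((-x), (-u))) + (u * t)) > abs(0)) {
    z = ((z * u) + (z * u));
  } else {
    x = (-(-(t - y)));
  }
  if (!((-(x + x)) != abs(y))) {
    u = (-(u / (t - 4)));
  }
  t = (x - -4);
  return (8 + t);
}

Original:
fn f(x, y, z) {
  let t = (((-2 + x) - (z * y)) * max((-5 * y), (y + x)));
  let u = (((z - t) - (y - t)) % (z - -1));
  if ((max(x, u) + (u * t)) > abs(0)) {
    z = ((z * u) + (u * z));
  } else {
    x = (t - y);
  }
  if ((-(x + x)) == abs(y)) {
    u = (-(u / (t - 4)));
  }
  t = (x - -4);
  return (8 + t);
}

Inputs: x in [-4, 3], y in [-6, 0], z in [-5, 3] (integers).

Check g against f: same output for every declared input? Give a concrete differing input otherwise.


This is a faithful refactor — comparison usage differs; boolean connective usage differs; min/max/abs usage differs, but the computed results match everywhere.
Tracing x=-3, y=-1, z=1: f: t := -20 | u := 0 | ((max(x, u) + (u * t)) > abs(0)): false | x := -19 | ((-(x + x)) == abs(y)): false | t := -15 | result -7 | g: t := -20 | u := 0 | (((-min((-x), (-u))) + (u * t)) > abs(0)): false | x := -19 | (!((-(x + x)) != abs(y))): false | t := -15 | result -7 — matching result -7.
Sweeping the whole domain (504 inputs) finds no disagreement.
verdict: equivalent


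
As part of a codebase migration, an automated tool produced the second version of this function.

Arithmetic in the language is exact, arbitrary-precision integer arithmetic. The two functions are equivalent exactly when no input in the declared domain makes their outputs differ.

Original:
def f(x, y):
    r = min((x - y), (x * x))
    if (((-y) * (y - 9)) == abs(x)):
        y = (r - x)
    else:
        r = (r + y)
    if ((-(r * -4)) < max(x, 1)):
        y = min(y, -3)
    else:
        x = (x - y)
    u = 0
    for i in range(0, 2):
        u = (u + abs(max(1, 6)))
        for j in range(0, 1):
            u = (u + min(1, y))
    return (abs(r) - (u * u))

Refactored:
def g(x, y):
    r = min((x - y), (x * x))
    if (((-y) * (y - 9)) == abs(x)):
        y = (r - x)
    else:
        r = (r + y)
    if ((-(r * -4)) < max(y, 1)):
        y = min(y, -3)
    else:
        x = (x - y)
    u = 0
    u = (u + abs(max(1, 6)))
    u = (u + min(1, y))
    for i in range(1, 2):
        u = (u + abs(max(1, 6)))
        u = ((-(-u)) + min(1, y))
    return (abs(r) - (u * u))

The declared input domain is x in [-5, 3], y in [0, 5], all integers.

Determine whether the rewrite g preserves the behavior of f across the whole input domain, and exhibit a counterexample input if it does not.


On input x=1, y=5, f returns -195 while g returns -35.
verdict: not equivalent; witness: x=1, y=5


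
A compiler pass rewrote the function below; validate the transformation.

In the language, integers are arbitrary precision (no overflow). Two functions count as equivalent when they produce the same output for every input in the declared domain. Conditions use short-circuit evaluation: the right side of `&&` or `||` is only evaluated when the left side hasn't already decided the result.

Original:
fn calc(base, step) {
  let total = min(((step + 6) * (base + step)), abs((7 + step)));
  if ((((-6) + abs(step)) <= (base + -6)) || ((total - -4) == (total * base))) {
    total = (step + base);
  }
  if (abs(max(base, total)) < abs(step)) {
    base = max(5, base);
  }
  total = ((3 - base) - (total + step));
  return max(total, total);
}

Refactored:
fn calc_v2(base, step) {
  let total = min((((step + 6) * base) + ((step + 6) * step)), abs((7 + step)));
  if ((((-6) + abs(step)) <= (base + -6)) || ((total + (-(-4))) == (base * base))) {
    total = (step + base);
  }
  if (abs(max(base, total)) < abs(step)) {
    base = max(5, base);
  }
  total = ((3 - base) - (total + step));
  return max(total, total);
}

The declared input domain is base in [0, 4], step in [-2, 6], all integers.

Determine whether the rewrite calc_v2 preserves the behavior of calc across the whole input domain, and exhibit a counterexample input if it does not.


Not equivalent: base=4, step=5 separates them (-18 vs -15).
calc: total=12, then ((((-6) + abs(step)) <= (base + -6)) || ((total - -4) == (total * base))) is false, then (abs(max(base, total)) < abs(step)) is false, then total=-18, then returns -18
calc_v2: total=12, then ((((-6) + abs(step)) <= (base + -6)) || ((total + (-(-4))) == (base * base))) is true, then total=9, then (abs(max(base, total)) < abs(step)) is false, then total=-15, then returns -15
verdict: not equivalent; witness: base=4, step=5


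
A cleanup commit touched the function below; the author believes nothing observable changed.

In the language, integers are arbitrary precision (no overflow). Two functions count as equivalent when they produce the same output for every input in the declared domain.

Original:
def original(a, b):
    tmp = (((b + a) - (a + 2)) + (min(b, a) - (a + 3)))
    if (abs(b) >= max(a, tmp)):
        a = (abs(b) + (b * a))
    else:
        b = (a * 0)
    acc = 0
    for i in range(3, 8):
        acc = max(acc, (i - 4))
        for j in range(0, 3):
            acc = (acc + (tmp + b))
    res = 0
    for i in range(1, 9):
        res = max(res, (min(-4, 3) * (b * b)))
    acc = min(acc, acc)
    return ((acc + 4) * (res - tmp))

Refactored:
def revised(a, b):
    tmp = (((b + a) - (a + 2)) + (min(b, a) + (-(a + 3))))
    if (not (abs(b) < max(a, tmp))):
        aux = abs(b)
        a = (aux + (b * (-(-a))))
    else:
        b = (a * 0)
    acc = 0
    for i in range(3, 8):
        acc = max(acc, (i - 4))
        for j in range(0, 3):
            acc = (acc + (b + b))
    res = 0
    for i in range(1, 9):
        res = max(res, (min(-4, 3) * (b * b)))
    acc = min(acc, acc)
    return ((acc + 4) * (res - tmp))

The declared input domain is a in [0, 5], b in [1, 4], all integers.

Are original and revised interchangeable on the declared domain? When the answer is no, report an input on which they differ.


There is a counterexample at a=0, b=1: -8 on one side, 136 on the other.
original: tmp=-4, then (abs(b) >= max(a, tmp)) is true, then a=1, then acc=0, then (i=3), then acc=0, then (j=0), then acc=-3, then (j=1), then acc=-6, then (j=2), then acc=-9, then (i=4), then acc=0, then (j=0), then acc=-3, then (j=1), then acc=-6, then (j=2), then acc=-9, then (i=5), then acc=1, then (j=0), then acc=-2, then (j=1), then acc=-5, then (j=2), then acc=-8, then (i=6), then acc=2, then (j=0), then acc=-1, then (j=1), then acc=-4, then (j=2), then acc=-7, then (i=7), then acc=3, then (j=0), then acc=0, then (j=1), then acc=-3, then (j=2), then acc=-6, then res=0, then (i=1), then res=0, then (i=2), then res=0, then (i=3), then res=0, then (i=4), then res=0, then (i=5), then res=0, then (i=6), then res=0, then (i=7), then res=0, then (i=8), then res=0, then acc=-6, then returns -8
revised: tmp=-4, then (not (abs(b) < max(a, tmp))) is true, then aux=1, then a=1, then acc=0, then (i=3), then acc=0, then (j=0), then acc=2, then (j=1), then acc=4, then (j=2), then acc=6, then (i=4), then acc=6, then (j=0), then acc=8, then (j=1), then acc=10, then (j=2), then acc=12, then (i=5), then acc=12, then (j=0), then acc=14, then (j=1), then acc=16, then (j=2), then acc=18, then (i=6), then acc=18, then (j=0), then acc=20, then (j=1), then acc=22, then (j=2), then acc=24, then (i=7), then acc=24, then (j=0), then acc=26, then (j=1), then acc=28, then (j=2), then acc=30, then res=0, then (i=1), then res=0, then (i=2), then res=0, then (i=3), then res=0, then (i=4), then res=0, then (i=5), then res=0, then (i=6), then res=0, then (i=7), then res=0, then (i=8), then res=0, then acc=30, then returns 136
verdict: not equivalent; witness: a=0, b=1
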